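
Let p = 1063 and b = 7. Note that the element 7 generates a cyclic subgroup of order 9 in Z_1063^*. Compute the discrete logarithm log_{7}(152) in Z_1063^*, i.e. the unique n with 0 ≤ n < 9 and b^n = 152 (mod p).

Successive powers of 7 modulo 1063:
  7^0=1  7^1=7  7^2=49  7^3=343  7^4=275  7^5=862
  7^6=719  7^7=781  7^8=152
So 7^8 ≡ 152 (mod 1063), giving n = 8.

8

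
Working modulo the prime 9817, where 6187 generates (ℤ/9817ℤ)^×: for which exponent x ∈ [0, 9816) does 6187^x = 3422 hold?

8980

Baby-step giant-step with m = ceil(sqrt(9816)) = 100.
Baby table (6187^j mod 9817 for j=0..99):
  0:1  1:6187  2:2486  3:7460  4:5303  5:1247  6:8844  7:7687
  8:5921  9:6000  10:3923  11:3977  12:4297  13:1103  14:1446  15:3115
  16:1734  17:8094  18:1061  19:6651  20:6690  21:2558  22:1342  23:7589
  24:8249  25:7797  26:9118  27:4584  28:9712  29:8104  30:4029  31:2060
  32:2754  33:6503  34:3995  35:7676  36:6583  37:8105  38:399  39:4546
  40:397  41:1989  42:5242  43:6703  44:4453  45:4209  46:6399  47:8469
  48:4374  49:6286  50:6345  51:8149  52:7568  53:5943  54:4676  55:9530
  56:1208  57:3159  58:8903  59:9491  60:5340  61:4375  62:2656  63:8831
  64:5792  65:3054  66:7190  67:3703  68:7400  69:7129  70:9159  71:3009
  72:3651  73:9637  74:5478  75:4102  76:2129  77:7526  78:1331  79:8251
  80:537  81:4273  82:9687  83:684  84:781  85:2083  86:7617  87:4779
  88:8686  89:2024  90:5813  91:5360  92:494  93:3291  94:959  95:3865
  96:8360  97:7364  98:371  99:8016
Giant step factor: 6187^(-100) ≡ 7682 (mod 9817).
Scan 3422·7682^i mod 9817 for i = 0, 1, …:
  i=0: 3422   i=1: 7695   i=2: 4833   i=3: 9029
  i=4: 3673   i=5: 1928   i=6: 6860   i=7: 864
  i=8: 956   i=9: 876     …   i=88: 855
  i=89: 537
Match at i=89, j=80: x = 89·100 + 80 = 8980.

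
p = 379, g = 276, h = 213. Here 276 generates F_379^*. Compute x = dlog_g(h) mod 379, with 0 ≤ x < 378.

Baby-step giant-step with m = ceil(sqrt(378)) = 20.
Baby table (276^j mod 379 for j=0..19):
  0:1  1:276  2:376  3:309  4:9  5:210  6:352  7:128
  8:81  9:374  10:136  11:15  12:350  13:334  14:87  15:135
  16:118  17:353  18:25  19:78
Giant step factor: 276^(-20) ≡ 96 (mod 379).
Scan 213·96^i mod 379 for i = 0, 1, …:
  i=0: 213   i=1: 361   i=2: 167   i=3: 114
  i=4: 332   i=5: 36   i=6: 45   i=7: 151
  i=8: 94   i=9: 307     …   i=15: 225
  i=16: 376
Match at i=16, j=2: x = 16·20 + 2 = 322.

322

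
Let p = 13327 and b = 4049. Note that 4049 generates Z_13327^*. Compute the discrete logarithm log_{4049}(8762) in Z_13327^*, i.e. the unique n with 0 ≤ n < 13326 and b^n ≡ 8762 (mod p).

Baby-step giant-step with m = ceil(sqrt(13326)) = 116.
Baby table (4049^j mod 13327 for j=0..115):
  0:1  1:4049  2:2191  3:8904  4:2761  5:11263  6:12220  7:8956
  8:77  9:5252  10:8783  11:5931  12:12692  13:996  14:8050  15:9935
  16:5929  17:4594  18:9941  19:3569  20:4413  21:10057  22:6808  23:5356
  24:3415  25:7236  26:5818  27:8273  28:6626  29:1423  30:4463  31:12602
  32:9742  33:10765  34:8195  35:10652  36:3776  37:2955  38:10476  39:10810
  40:3822  41:2631  42:4646  43:7257  44:10885  45:976  46:7032  47:6096
  48:1100  49:2682  50:11240  51:12382  52:11871  53:8517  54:8384  55:2947
  56:4738  57:6609  58:12552  59:7197  60:7831  61:2786  62:5872  63:360
  64:4997  65:2467  66:6960  67:7762  68:3272  69:1290  70:12353  71:1066
  72:11613  73:3381  74:2840  75:11286  76:12058  77:6041  78:4964  79:2120
  80:1292  81:7124  82:5448  83:2767  84:8903  85:12039  86:9072  87:3316
  88:6195  89:2141  90:6359  91:13154  92:5854  93:7440  94:5540  95:2119
  96:10570  97:4933  98:9871  99:6  100:10967  101:13146  102:116  103:3239
  104:943  105:6685  106:428  107:462  108:4858  109:12717  110:8932  111:9517
  112:5976  113:8319  114:6302  115:8920
Giant step factor: 4049^(-116) ≡ 9036 (mod 13327).
Scan 8762·9036^i mod 13327 for i = 0, 1, …:
  i=0: 8762   i=1: 11052   i=2: 6661   i=3: 4064
  i=4: 6419   i=5: 2980   i=6: 6740   i=7: 11577
  i=8: 6149   i=9: 2101     …   i=29: 1475
  i=30: 1100
Match at i=30, j=48: n = 30·116 + 48 = 3528.

3528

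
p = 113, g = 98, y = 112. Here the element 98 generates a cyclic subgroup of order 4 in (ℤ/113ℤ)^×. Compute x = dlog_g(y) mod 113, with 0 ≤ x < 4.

2

Successive powers of 98 modulo 113:
  98^0=1  98^1=98  98^2=112
So 98^2 ≡ 112 (mod 113), giving x = 2.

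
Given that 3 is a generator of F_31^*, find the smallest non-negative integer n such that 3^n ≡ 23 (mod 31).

27

Successive powers of 3 modulo 31:
  3^0=1  3^1=3  3^2=9  3^3=27  3^4=19  3^5=26
  3^6=16  3^7=17  3^8=20  3^9=29  3^10=25  3^11=13
  3^12=8  3^13=24  3^14=10  3^15=30  3^16=28  3^17=22
  3^18=4  3^19=12  3^20=5  3^21=15  3^22=14  3^23=11
  3^24=2  3^25=6  3^26=18  3^27=23
So 3^27 ≡ 23 (mod 31), giving n = 27.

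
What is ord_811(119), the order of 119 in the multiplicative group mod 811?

The order of 119 must divide p − 1 = 810 = 2 · 3^4 · 5.
Divisors: 1, 2, 3, 5, 6, 9, 10, 15, 18, 27, 30, 45, 54, 81, 90, 135, 162, 270, 405, 810.
Check each in increasing order: 119^1 ≡ 119;  119^2 ≡ 374;  119^3 ≡ 712;  119^5 ≡ 280;  119^6 ≡ 69;  119^9 ≡ 468;  119^10 ≡ 544;  119^15 ≡ 663;  119^18 ≡ 54;  119^27 ≡ 131;  119^30 ≡ 7;  119^45 ≡ 586;  119^54 ≡ 130;  119^81 ≡ 810;  119^90 ≡ 343;  119^135 ≡ 681;  119^162 ≡ 1.
Smallest exponent giving 1 is 162.

162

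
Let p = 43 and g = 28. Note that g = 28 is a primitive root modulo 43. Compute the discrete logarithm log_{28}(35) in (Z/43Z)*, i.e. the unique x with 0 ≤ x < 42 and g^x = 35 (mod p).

Successive powers of 28 modulo 43:
  28^0=1  28^1=28  28^2=10  28^3=22  28^4=14  28^5=5
  28^6=11  28^7=7  28^8=24  28^9=27  28^10=25  28^11=12
  28^12=35
So 28^12 ≡ 35 (mod 43), giving x = 12.

12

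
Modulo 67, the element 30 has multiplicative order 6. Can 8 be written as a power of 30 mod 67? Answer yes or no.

⟨30⟩ has order 6; its elements mod 67 are {1, 29, 30, 37, 38, 66}.
8 is not in this set.

no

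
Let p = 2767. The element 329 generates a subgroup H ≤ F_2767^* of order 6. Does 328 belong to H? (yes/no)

yes

⟨329⟩ has order 6; its elements mod 2767 are {1, 328, 329, 2438, 2439, 2766}.
328 is in this set.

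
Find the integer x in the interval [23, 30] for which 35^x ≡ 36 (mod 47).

26

Compute 35^23 mod 47 = 46, then multiply by 35 repeatedly:
  35^23=46  35^24=12  35^25=44  35^26=36
Found 36 at exponent 26.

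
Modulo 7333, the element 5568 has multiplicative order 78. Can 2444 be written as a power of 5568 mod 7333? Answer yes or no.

2444 ∈ ⟨5568⟩ iff 2444^78 ≡ 1 (mod 7333), since |⟨5568⟩| = 78.
2444^78 mod 7333 = 1.
Since 1 = 1, 2444 lies in the subgroup.

yes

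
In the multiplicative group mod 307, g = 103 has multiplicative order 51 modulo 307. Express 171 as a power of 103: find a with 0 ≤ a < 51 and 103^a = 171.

Baby-step giant-step with m = ceil(sqrt(51)) = 8.
Baby table (103^j mod 307 for j=0..7):
  0:1  1:103  2:171  3:114  4:76  5:153  6:102  7:68
Giant step factor: 103^(-8) ≡ 70 (mod 307).
Scan 171·70^i mod 307 for i = 0, 1, …:
  i=0: 171
Match at i=0, j=2: a = 0·8 + 2 = 2.

2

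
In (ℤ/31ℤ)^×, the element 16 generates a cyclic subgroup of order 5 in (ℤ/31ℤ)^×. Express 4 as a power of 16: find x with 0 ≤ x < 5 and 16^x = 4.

3

Successive powers of 16 modulo 31:
  16^0=1  16^1=16  16^2=8  16^3=4
So 16^3 ≡ 4 (mod 31), giving x = 3.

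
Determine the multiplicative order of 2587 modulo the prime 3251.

125

The order of 2587 must divide p − 1 = 3250 = 2 · 5^3 · 13.
Divisors: 1, 2, 5, 10, 13, 25, 26, 50, 65, 125, 130, 250, 325, 650, 1625, 3250.
Check each in increasing order: 2587^1 ≡ 2587;  2587^2 ≡ 2011;  2587^5 ≡ 397;  2587^10 ≡ 1561;  2587^13 ≡ 1616;  2587^25 ≡ 924;  2587^26 ≡ 903;  2587^50 ≡ 2014;  2587^65 ≡ 2373;  2587^125 ≡ 1.
Smallest exponent giving 1 is 125.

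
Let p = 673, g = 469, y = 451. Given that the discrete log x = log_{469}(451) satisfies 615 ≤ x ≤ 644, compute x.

Compute 469^615 mod 673 = 409, then multiply by 469 repeatedly:
  469^615=409  469^616=16  469^617=101  469^618=259  469^619=331
  469^620=449  469^621=605  469^622=412  469^623=77  469^624=444
  469^625=279  469^626=289  469^627=268  469^628=514  469^629=132
  469^630=665  469^631=286  469^632=207  469^633=171  469^634=112
  469^635=34  469^636=467  469^637=298  469^638=451
Found 451 at exponent 638.

638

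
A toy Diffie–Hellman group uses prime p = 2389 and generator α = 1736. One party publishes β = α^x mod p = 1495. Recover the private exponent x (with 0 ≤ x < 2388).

2079

Baby-step giant-step with m = ceil(sqrt(2388)) = 49.
Baby table (1736^j mod 2389 for j=0..48):
  0:1  1:1736  2:1167  3:40  4:159  5:1289  6:1600  7:1582
  8:1391  9:1886  10:1166  11:693  12:1381  13:1249  14:1441  15:293
  16:2180  17:304  18:2164  19:1196  20:215  21:556  22:60  23:1433
  24:739  25:11  26:2373  27:892  28:440  29:1749  30:2234  31:877
  32:679  33:967  34:1634  35:881  36:456  37:857  38:1794  39:1517
  40:834  41:90  42:955  43:2303  44:1211  45:2365  46:1338  47:660
  48:1429
Giant step factor: 1736^(-49) ≡ 1120 (mod 2389).
Scan 1495·1120^i mod 2389 for i = 0, 1, …:
  i=0: 1495   i=1: 2100   i=2: 1224   i=3: 1983
  i=4: 1579   i=5: 620   i=6: 1590   i=7: 995
  i=8: 1126   i=9: 2117     …   i=41: 2125
  i=42: 556
Match at i=42, j=21: x = 42·49 + 21 = 2079.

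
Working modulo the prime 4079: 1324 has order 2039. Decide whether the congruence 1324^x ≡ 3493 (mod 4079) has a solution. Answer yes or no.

3493 ∈ ⟨1324⟩ iff 3493^2039 ≡ 1 (mod 4079), since |⟨1324⟩| = 2039.
3493^2039 mod 4079 = 1.
Since 1 = 1, 3493 lies in the subgroup.

yes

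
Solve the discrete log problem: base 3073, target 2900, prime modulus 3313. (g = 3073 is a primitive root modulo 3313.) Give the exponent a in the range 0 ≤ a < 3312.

Baby-step giant-step with m = ceil(sqrt(3312)) = 58.
Baby table (3073^j mod 3313 for j=0..57):
  0:1  1:3073  2:1279  3:1149  4:2532  5:1912  6:1627  7:454
  8:369  9:891  10:1505  11:3230  12:42  13:3172  14:710  15:1876
  16:328  17:792  18:2074  19:2503  20:2246  21:979  22:263  23:3140
  24:1764  25:704  26:3  27:2593  28:524  29:134  30:970  31:2423
  32:1568  33:1362  34:1107  35:2673  36:1202  37:3064  38:126  39:2890
  40:2130  41:2315  42:984  43:2376  44:2909  45:883  46:112  47:2937
  48:789  49:2794  50:1979  51:2112  52:9  53:1153  54:1572  55:402
  56:2910  57:643
Giant step factor: 3073^(-58) ≡ 574 (mod 3313).
Scan 2900·574^i mod 3313 for i = 0, 1, …:
  i=0: 2900   i=1: 1474   i=2: 1261   i=3: 1580
  i=4: 2471   i=5: 390   i=6: 1889   i=7: 935
  i=8: 3297   i=9: 755     …   i=55: 2637
  i=56: 2910
Match at i=56, j=56: a = 56·58 + 56 = 3304.

3304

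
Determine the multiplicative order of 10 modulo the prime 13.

6

The order of 10 must divide p − 1 = 12 = 2^2 · 3.
Divisors: 1, 2, 3, 4, 6, 12.
Check each in increasing order: 10^1 ≡ 10;  10^2 ≡ 9;  10^3 ≡ 12;  10^4 ≡ 3;  10^6 ≡ 1.
Smallest exponent giving 1 is 6.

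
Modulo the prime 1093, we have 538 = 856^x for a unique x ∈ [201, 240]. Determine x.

Compute 856^201 mod 1093 = 420, then multiply by 856 repeatedly:
  856^201=420  856^202=1016  856^203=761  856^204=1081  856^205=658
  856^206=353  856^207=500  856^208=637  856^209=958  856^210=298
  856^211=419  856^212=160  856^213=335  856^214=394  856^215=620
  856^216=615  856^217=707  856^218=763  856^219=607  856^220=417
  856^221=634  856^222=576  856^223=113  856^224=544  856^225=46
  856^226=28  856^227=1015  856^228=998  856^229=655  856^230=1064
  856^231=315  856^232=762  856^233=844  856^234=1084  856^235=1040
  856^236=538
Found 538 at exponent 236.

236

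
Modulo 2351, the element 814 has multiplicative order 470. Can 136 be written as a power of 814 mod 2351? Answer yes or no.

yes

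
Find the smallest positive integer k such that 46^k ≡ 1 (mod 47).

2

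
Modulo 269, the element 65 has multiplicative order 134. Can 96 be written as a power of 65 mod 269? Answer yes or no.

96 ∈ ⟨65⟩ iff 96^134 ≡ 1 (mod 269), since |⟨65⟩| = 134.
96^134 mod 269 = 1.
Since 1 = 1, 96 lies in the subgroup.

yes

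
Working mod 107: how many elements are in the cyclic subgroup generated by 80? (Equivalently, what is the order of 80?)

The order of 80 must divide p − 1 = 106 = 2 · 53.
Divisors: 1, 2, 53, 106.
Check each in increasing order: 80^1 ≡ 80;  80^2 ≡ 87;  80^53 ≡ 106;  80^106 ≡ 1.
Smallest exponent giving 1 is 106.

106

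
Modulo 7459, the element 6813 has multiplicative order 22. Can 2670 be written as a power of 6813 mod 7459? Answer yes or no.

⟨6813⟩ has order 22; its elements mod 7459 are {1, 357, 388, 607, 646, 982, 1364, 2113, 2958, 3172, 3205, 4254, 4287, 4501, 5346, 6095, 6477, 6813, 6852, 7071, 7102, 7458}.
2670 is not in this set.

no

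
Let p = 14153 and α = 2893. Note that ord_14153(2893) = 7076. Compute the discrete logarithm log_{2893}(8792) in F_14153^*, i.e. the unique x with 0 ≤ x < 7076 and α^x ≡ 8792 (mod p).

Baby-step giant-step with m = ceil(sqrt(7076)) = 85.
Baby table (2893^j mod 14153 for j=0..84):
  0:1  1:2893  2:5026  3:5087  4:11724  5:6944  6:5885  7:13399
  8:12393  9:3400  10:14018  11:5729  12:834  13:6752  14:2396  15:10811
  16:12246  17:2719  18:11152  19:8049  20:4072  21:5000  22:634  23:8425
  24:2059  25:12427  26:2691  27:913  28:8851  29:3166  30:2247  31:4344
  32:13481  33:9018  34:5095  35:6562  36:4693  37:4122  38:8120  39:11333
  40:8021  41:7986  42:5802  43:13881  44:5672  45:5769  46:3330  47:9650
  48:7734  49:12722  50:6946  51:11671  52:9298  53:8414  54:12695  55:13753
  56:3346  57:13479  58:3232  59:9196  60:10541  61:9551  62:4387  63:10503
  64:12841  65:11541  66:1186  67:6072  68:2423  69:4004  70:6418  71:12691
  72:2181  73:11548  74:7284  75:12948  76:9726  77:1154  78:12567  79:11427
  80:11056  81:13381  82:2778  83:12003  84:7370
Giant step factor: 2893^(-85) ≡ 9212 (mod 14153).
Scan 8792·9212^i mod 14153 for i = 0, 1, …:
  i=0: 8792   i=1: 8438   i=2: 2580   i=3: 4073
  i=4: 873   i=5: 3172   i=6: 8672   i=7: 6932
  i=8: 13401   i=9: 7546     …   i=63: 1139
  i=64: 5095
Match at i=64, j=34: x = 64·85 + 34 = 5474.

5474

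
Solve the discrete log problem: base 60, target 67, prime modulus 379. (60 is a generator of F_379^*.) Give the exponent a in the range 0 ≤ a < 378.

228

Baby-step giant-step with m = ceil(sqrt(378)) = 20.
Baby table (60^j mod 379 for j=0..19):
  0:1  1:60  2:189  3:349  4:95  5:15  6:142  7:182
  8:308  9:288  10:225  11:235  12:77  13:72  14:151  15:343
  16:114  17:18  18:322  19:370
Giant step factor: 60^(-20) ≡ 266 (mod 379).
Scan 67·266^i mod 379 for i = 0, 1, …:
  i=0: 67   i=1: 9   i=2: 120   i=3: 84
  i=4: 362   i=5: 26   i=6: 94   i=7: 369
  i=8: 372   i=9: 33   i=10: 61   i=11: 308
Match at i=11, j=8: a = 11·20 + 8 = 228.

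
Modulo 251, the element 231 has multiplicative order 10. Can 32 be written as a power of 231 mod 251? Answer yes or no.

⟨231⟩ has order 10; its elements mod 251 are {1, 20, 32, 102, 113, 138, 149, 219, 231, 250}.
32 is in this set.

yes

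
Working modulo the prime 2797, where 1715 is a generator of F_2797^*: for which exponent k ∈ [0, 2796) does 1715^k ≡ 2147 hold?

1650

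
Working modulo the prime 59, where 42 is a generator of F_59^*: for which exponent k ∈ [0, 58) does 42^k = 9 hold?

46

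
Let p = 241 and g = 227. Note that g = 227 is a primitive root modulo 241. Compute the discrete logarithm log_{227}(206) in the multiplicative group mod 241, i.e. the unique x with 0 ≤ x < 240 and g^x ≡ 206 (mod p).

Baby-step giant-step with m = ceil(sqrt(240)) = 16.
Baby table (227^j mod 241 for j=0..15):
  0:1  1:227  2:196  3:148  4:97  5:88  6:214  7:137
  8:10  9:101  10:32  11:34  12:6  13:157  14:212  15:165
Giant step factor: 227^(-16) ≡ 94 (mod 241).
Scan 206·94^i mod 241 for i = 0, 1, …:
  i=0: 206   i=1: 84   i=2: 184   i=3: 185
  i=4: 38   i=5: 198   i=6: 55   i=7: 109
  i=8: 124   i=9: 88
Match at i=9, j=5: x = 9·16 + 5 = 149.

149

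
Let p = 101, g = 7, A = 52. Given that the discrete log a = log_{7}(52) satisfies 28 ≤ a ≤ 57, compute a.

52

Compute 7^28 mod 101 = 97, then multiply by 7 repeatedly:
  7^28=97  7^29=73  7^30=6  7^31=42  7^32=92
  7^33=38  7^34=64  7^35=44  7^36=5  7^37=35
  7^38=43  7^39=99  7^40=87  7^41=3  7^42=21
  7^43=46  7^44=19  7^45=32  7^46=22  7^47=53
  7^48=68  7^49=72  7^50=100  7^51=94  7^52=52
Found 52 at exponent 52.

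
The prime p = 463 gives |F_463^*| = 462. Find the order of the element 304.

154

The order of 304 must divide p − 1 = 462 = 2 · 3 · 7 · 11.
Divisors: 1, 2, 3, 6, 7, 11, 14, 21, 22, 33, 42, 66, 77, 154, 231, 462.
Check each in increasing order: 304^1 ≡ 304;  304^2 ≡ 279;  304^3 ≡ 87;  304^6 ≡ 161;  304^7 ≡ 329;  304^11 ≡ 233;  304^14 ≡ 362;  304^21 ≡ 107;  304^22 ≡ 118;  304^33 ≡ 177;  304^42 ≡ 337;  304^66 ≡ 308;  304^77 ≡ 462;  304^154 ≡ 1.
Smallest exponent giving 1 is 154.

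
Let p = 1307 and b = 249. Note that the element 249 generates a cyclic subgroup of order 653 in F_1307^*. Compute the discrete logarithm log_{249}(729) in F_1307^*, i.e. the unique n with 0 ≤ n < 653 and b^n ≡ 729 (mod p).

39

Baby-step giant-step with m = ceil(sqrt(653)) = 26.
Baby table (249^j mod 1307 for j=0..25):
  0:1  1:249  2:572  3:1272  4:434  5:892  6:1225  7:494
  8:148  9:256  10:1008  11:48  12:189  13:9  14:934  15:1227
  16:992  17:1292  18:186  19:569  20:525  21:25  22:997  23:1230
  24:432  25:394
Giant step factor: 249^(-26) ≡ 355 (mod 1307).
Scan 729·355^i mod 1307 for i = 0, 1, …:
  i=0: 729   i=1: 9
Match at i=1, j=13: n = 1·26 + 13 = 39.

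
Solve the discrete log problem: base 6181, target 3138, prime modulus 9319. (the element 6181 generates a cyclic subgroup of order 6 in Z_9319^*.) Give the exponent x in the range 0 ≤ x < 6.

Successive powers of 6181 modulo 9319:
  6181^0=1  6181^1=6181  6181^2=6180  6181^3=9318  6181^4=3138
So 6181^4 ≡ 3138 (mod 9319), giving x = 4.

4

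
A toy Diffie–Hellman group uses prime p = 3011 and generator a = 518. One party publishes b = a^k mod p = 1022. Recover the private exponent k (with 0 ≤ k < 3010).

Baby-step giant-step with m = ceil(sqrt(3010)) = 55.
Baby table (518^j mod 3011 for j=0..54):
  0:1  1:518  2:345  3:1061  4:1596  5:1714  6:2618  7:1174
  8:2921  9:1556  10:2071  11:862  12:888  13:2312  14:2249  15:2736
  16:2078  17:1477  18:292  19:706  20:1377  21:2690  22:2338  23:662
  24:2673  25:2565  26:819  27:2702  28:2532  29:1791  30:350  31:640
  32:310  33:997  34:1565  35:711  36:956  37:1404  38:1621  39:2620
  40:2210  41:600  42:667  43:2252  44:1279  45:102  46:1649  47:2069
  48:2837  49:198  50:190  51:2068  52:2319  53:2864  54:2140
Giant step factor: 518^(-55) ≡ 185 (mod 3011).
Scan 1022·185^i mod 3011 for i = 0, 1, …:
  i=0: 1022   i=1: 2388   i=2: 2174   i=3: 1727
  i=4: 329   i=5: 645   i=6: 1896   i=7: 1484
  i=8: 539   i=9: 352     …   i=46: 115
  i=47: 198
Match at i=47, j=49: k = 47·55 + 49 = 2634.

2634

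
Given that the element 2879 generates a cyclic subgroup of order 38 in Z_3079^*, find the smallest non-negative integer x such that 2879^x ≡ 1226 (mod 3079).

Successive powers of 2879 modulo 3079:
  2879^0=1  2879^1=2879  2879^2=3052  2879^3=2321  2879^4=729  2879^5=1992
  2879^6=1870  2879^7=1638  2879^8=1853  2879^9=1959  2879^10=2312  2879^11=2529
  2879^12=2235  2879^13=2534  2879^14=1235  2879^15=2399  2879^16=524  2879^17=2965
  2879^18=1247  2879^19=3078  2879^20=200  2879^21=27  2879^22=758  2879^23=2350
  2879^24=1087  2879^25=1209  2879^26=1441  2879^27=1226
So 2879^27 ≡ 1226 (mod 3079), giving x = 27.

27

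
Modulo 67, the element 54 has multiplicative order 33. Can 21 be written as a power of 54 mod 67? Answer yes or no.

21 ∈ ⟨54⟩ iff 21^33 ≡ 1 (mod 67), since |⟨54⟩| = 33.
21^33 mod 67 = 1.
Since 1 = 1, 21 lies in the subgroup.

yes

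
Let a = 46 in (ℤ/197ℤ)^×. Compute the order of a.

The order of 46 must divide p − 1 = 196 = 2^2 · 7^2.
Divisors: 1, 2, 4, 7, 14, 28, 49, 98, 196.
Check each in increasing order: 46^1 ≡ 46;  46^2 ≡ 146;  46^4 ≡ 40;  46^7 ≡ 129;  46^14 ≡ 93;  46^28 ≡ 178;  46^49 ≡ 183;  46^98 ≡ 196;  46^196 ≡ 1.
Smallest exponent giving 1 is 196.

196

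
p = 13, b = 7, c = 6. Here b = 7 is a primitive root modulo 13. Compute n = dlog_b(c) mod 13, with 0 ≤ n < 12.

7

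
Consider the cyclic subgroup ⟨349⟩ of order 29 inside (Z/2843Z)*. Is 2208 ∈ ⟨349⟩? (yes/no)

no

2208 ∈ ⟨349⟩ iff 2208^29 ≡ 1 (mod 2843), since |⟨349⟩| = 29.
2208^29 mod 2843 = 179.
Since 179 ≠ 1, 2208 does not lie in the subgroup.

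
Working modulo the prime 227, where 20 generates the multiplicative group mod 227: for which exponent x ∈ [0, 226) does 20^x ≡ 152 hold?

Baby-step giant-step with m = ceil(sqrt(226)) = 16.
Baby table (20^j mod 227 for j=0..15):
  0:1  1:20  2:173  3:55  4:192  5:208  6:74  7:118
  8:90  9:211  10:134  11:183  12:28  13:106  14:77  15:178
Giant step factor: 20^(-16) ≡ 186 (mod 227).
Scan 152·186^i mod 227 for i = 0, 1, …:
  i=0: 152   i=1: 124   i=2: 137   i=3: 58
  i=4: 119   i=5: 115   i=6: 52   i=7: 138
  i=8: 17   i=9: 211
Match at i=9, j=9: x = 9·16 + 9 = 153.

153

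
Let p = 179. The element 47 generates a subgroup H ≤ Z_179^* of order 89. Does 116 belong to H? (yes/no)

yes

116 ∈ ⟨47⟩ iff 116^89 ≡ 1 (mod 179), since |⟨47⟩| = 89.
116^89 mod 179 = 1.
Since 1 = 1, 116 lies in the subgroup.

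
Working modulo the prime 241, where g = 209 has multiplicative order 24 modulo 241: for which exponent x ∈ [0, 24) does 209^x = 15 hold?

16

Successive powers of 209 modulo 241:
  209^0=1  209^1=209  209^2=60  209^3=8  209^4=226  209^5=239
  209^6=64  209^7=121  209^8=225  209^9=30  209^10=4  209^11=113
  209^12=240  209^13=32  209^14=181  209^15=233  209^16=15
So 209^16 ≡ 15 (mod 241), giving x = 16.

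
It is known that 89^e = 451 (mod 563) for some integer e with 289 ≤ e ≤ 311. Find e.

Compute 89^289 mod 563 = 489, then multiply by 89 repeatedly:
  89^289=489  89^290=170  89^291=492  89^292=437  89^293=46
  89^294=153  89^295=105  89^296=337  89^297=154  89^298=194
  89^299=376  89^300=247  89^301=26  89^302=62  89^303=451
Found 451 at exponent 303.

303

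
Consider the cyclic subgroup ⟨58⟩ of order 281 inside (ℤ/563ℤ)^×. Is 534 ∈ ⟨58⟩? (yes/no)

534 ∈ ⟨58⟩ iff 534^281 ≡ 1 (mod 563), since |⟨58⟩| = 281.
534^281 mod 563 = 1.
Since 1 = 1, 534 lies in the subgroup.

yes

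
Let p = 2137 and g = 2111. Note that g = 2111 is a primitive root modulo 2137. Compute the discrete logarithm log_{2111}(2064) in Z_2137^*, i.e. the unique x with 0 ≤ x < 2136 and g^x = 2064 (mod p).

955

Baby-step giant-step with m = ceil(sqrt(2136)) = 47.
Baby table (2111^j mod 2137 for j=0..46):
  0:1  1:2111  2:676  3:1657  4:1795  5:344  6:1741  7:1748
  8:1566  9:2024  10:801  11:544  12:815  13:180  14:1731  15:2008
  16:1217  17:413  18:2084  19:1378  20:501  21:1933  22:1030  23:1001
  24:1755  25:1384  26:345  27:1715  28:287  29:1086  30:1682  31:1145
  32:148  33:426  34:1746  35:1618  36:672  37:1761  38:1228  39:127
  40:972  41:372  42:1013  43:1443  44:948  45:996  46:1885
Giant step factor: 2111^(-47) ≡ 485 (mod 2137).
Scan 2064·485^i mod 2137 for i = 0, 1, …:
  i=0: 2064   i=1: 924   i=2: 1507   i=3: 41
  i=4: 652   i=5: 2081   i=6: 621   i=7: 2005
  i=8: 90   i=9: 910     …   i=19: 1044
  i=20: 2008
Match at i=20, j=15: x = 20·47 + 15 = 955.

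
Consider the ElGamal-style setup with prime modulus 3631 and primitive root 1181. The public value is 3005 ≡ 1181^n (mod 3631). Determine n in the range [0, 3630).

228

Baby-step giant-step with m = ceil(sqrt(3630)) = 61.
Baby table (1181^j mod 3631 for j=0..60):
  0:1  1:1181  2:457  3:2329  4:1882  5:470  6:3158  7:561
  8:1699  9:2207  10:3040  11:2812  12:2238  13:3341  14:2455  15:1817
  16:3587  17:2501  18:1678  19:2823  20:705  21:1106  22:2657  23:733
  24:1495  25:929  26:587  27:3357  28:3196  29:1867  30:910  31:3565
  32:1936  33:2517  34:2419  35:2873  36:1659  37:2170  38:2915  39:427
  40:3209  41:2696  42:3220  43:1163  44:985  45:1365  46:3532  47:2904
  48:1960  49:1813  50:2494  51:673  52:3255  53:2557  54:2456  55:2998
  56:413  57:1199  58:3560  59:3293  60:232
Giant step factor: 1181^(-61) ≡ 3252 (mod 3631).
Scan 3005·3252^i mod 3631 for i = 0, 1, …:
  i=0: 3005   i=1: 1239   i=2: 2449   i=3: 1365
Match at i=3, j=45: n = 3·61 + 45 = 228.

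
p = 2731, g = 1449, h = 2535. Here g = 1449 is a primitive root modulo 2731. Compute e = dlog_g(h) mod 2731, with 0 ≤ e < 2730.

2371

Baby-step giant-step with m = ceil(sqrt(2730)) = 53.
Baby table (1449^j mod 2731 for j=0..52):
  0:1  1:1449  2:2193  3:1504  4:2689  5:1955  6:748  7:2376
  8:1764  9:2551  10:1356  11:1255  12:2380  13:2098  14:399  15:1910
  16:1087  17:2007  18:2359  19:1710  20:773  21:367  22:1969  23:1917
  24:306  25:972  26:1963  27:1416  28:803  29:141  30:2215  31:610
  32:1777  33:2271  34:2555  35:1690  36:1834  37:203  38:1930  39:26
  40:2171  41:2398  42:870  43:1639  44:1672  45:331  46:1694  47:2168
  48:782  49:2484  50:2589  51:1798  52:2659
Giant step factor: 1449^(-53) ≡ 2587 (mod 2731).
Scan 2535·2587^i mod 2731 for i = 0, 1, …:
  i=0: 2535   i=1: 914   i=2: 2203   i=3: 2295
  i=4: 2702   i=5: 1445   i=6: 2207   i=7: 1719
  i=8: 985   i=9: 172     …   i=43: 2086
  i=44: 26
Match at i=44, j=39: e = 44·53 + 39 = 2371.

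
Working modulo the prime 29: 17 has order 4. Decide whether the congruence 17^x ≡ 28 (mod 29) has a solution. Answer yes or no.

⟨17⟩ has order 4; its elements mod 29 are {1, 12, 17, 28}.
28 is in this set.

yes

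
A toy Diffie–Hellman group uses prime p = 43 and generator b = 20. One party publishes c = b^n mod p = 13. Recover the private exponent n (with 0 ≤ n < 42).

Successive powers of 20 modulo 43:
  20^0=1  20^1=20  20^2=13
So 20^2 ≡ 13 (mod 43), giving n = 2.

2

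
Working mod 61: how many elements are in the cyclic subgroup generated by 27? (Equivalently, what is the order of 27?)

The order of 27 must divide p − 1 = 60 = 2^2 · 3 · 5.
Divisors: 1, 2, 3, 4, 5, 6, 10, 12, 15, 20, 30, 60.
Check each in increasing order: 27^1 ≡ 27;  27^2 ≡ 58;  27^3 ≡ 41;  27^4 ≡ 9;  27^5 ≡ 60;  27^6 ≡ 34;  27^10 ≡ 1.
Smallest exponent giving 1 is 10.

10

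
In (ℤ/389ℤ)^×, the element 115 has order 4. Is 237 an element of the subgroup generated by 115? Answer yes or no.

⟨115⟩ has order 4; its elements mod 389 are {1, 115, 274, 388}.
237 is not in this set.

no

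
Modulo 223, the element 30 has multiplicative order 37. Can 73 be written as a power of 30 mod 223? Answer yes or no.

73 ∈ ⟨30⟩ iff 73^37 ≡ 1 (mod 223), since |⟨30⟩| = 37.
73^37 mod 223 = 183.
Since 183 ≠ 1, 73 does not lie in the subgroup.

no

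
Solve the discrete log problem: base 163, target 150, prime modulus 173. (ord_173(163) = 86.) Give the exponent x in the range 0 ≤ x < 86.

65

Baby-step giant-step with m = ceil(sqrt(86)) = 10.
Baby table (163^j mod 173 for j=0..9):
  0:1  1:163  2:100  3:38  4:139  5:167  6:60  7:92
  8:118  9:31
Giant step factor: 163^(-10) ≡ 149 (mod 173).
Scan 150·149^i mod 173 for i = 0, 1, …:
  i=0: 150   i=1: 33   i=2: 73   i=3: 151
  i=4: 9   i=5: 130   i=6: 167
Match at i=6, j=5: x = 6·10 + 5 = 65.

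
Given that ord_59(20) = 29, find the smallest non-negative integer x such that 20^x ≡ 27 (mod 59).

Successive powers of 20 modulo 59:
  20^0=1  20^1=20  20^2=46  20^3=35  20^4=51  20^5=17
  20^6=45  20^7=15  20^8=5  20^9=41  20^10=53  20^11=57
  20^12=19  20^13=26  20^14=48  20^15=16  20^16=25  20^17=28
  20^18=29  20^19=49  20^20=36  20^21=12  20^22=4  20^23=21
  20^24=7  20^25=22  20^26=27
So 20^26 ≡ 27 (mod 59), giving x = 26.

26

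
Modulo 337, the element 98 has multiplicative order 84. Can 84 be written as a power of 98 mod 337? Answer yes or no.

yes

84 ∈ ⟨98⟩ iff 84^84 ≡ 1 (mod 337), since |⟨98⟩| = 84.
84^84 mod 337 = 1.
Since 1 = 1, 84 lies in the subgroup.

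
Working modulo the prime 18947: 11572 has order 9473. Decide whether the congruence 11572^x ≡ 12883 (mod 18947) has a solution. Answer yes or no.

12883 ∈ ⟨11572⟩ iff 12883^9473 ≡ 1 (mod 18947), since |⟨11572⟩| = 9473.
12883^9473 mod 18947 = 1.
Since 1 = 1, 12883 lies in the subgroup.

yes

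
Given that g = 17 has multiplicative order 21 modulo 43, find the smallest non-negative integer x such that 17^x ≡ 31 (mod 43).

2

Successive powers of 17 modulo 43:
  17^0=1  17^1=17  17^2=31
So 17^2 ≡ 31 (mod 43), giving x = 2.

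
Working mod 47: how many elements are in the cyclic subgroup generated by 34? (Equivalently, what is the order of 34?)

The order of 34 must divide p − 1 = 46 = 2 · 23.
Divisors: 1, 2, 23, 46.
Check each in increasing order: 34^1 ≡ 34;  34^2 ≡ 28;  34^23 ≡ 1.
Smallest exponent giving 1 is 23.

23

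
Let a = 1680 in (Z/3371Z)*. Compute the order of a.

3370

The order of 1680 must divide p − 1 = 3370 = 2 · 5 · 337.
Divisors: 1, 2, 5, 10, 337, 674, 1685, 3370.
Check each in increasing order: 1680^1 ≡ 1680;  1680^2 ≡ 873;  1680^5 ≡ 129;  1680^10 ≡ 3157;  1680^337 ≡ 1485;  1680^674 ≡ 591;  1680^1685 ≡ 3370;  1680^3370 ≡ 1.
Smallest exponent giving 1 is 3370.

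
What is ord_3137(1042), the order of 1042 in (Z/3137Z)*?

784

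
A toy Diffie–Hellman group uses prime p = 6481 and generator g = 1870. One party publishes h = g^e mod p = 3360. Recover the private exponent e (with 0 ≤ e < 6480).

5097

Baby-step giant-step with m = ceil(sqrt(6480)) = 81.
Baby table (1870^j mod 6481 for j=0..80):
  0:1  1:1870  2:3641  3:3620  4:3236  5:4547  6:6299  7:3153
  8:4881  9:2222  10:819  11:2014  12:719  13:2963  14:6036  15:3899
  16:5  17:2869  18:5243  19:5138  20:3218  21:3292  22:5571  23:2803
  24:4962  25:4629  26:4095  27:3589  28:3595  29:1853  30:4256  31:52
  32:25  33:1383  34:291  35:6247  36:3128  37:3498  38:1931  39:1053
  40:5367  41:3702  42:1032  43:4983  44:5013  45:2784  46:1837  47:260
  48:125  49:434  50:1455  51:5311  52:2678  53:4528  54:3174  55:5265
  56:911  57:5548  58:5160  59:5472  60:5622  61:958  62:2704  63:1300
  64:625  65:2170  66:794  67:631  68:428  69:3197  70:2908  71:401
  72:4555  73:1816  74:6357  75:1436  76:2186  77:4790  78:558  79:19
  80:3125
Giant step factor: 1870^(-81) ≡ 5453 (mod 6481).
Scan 3360·5453^i mod 6481 for i = 0, 1, …:
  i=0: 3360   i=1: 293   i=2: 3403   i=3: 1456
  i=4: 343   i=5: 3851   i=6: 1063   i=7: 2525
  i=8: 3181   i=9: 2837     …   i=61: 276
  i=62: 1436
Match at i=62, j=75: e = 62·81 + 75 = 5097.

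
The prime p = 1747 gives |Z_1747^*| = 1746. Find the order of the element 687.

The order of 687 must divide p − 1 = 1746 = 2 · 3^2 · 97.
Divisors: 1, 2, 3, 6, 9, 18, 97, 194, 291, 582, 873, 1746.
Check each in increasing order: 687^1 ≡ 687;  687^2 ≡ 279;  687^3 ≡ 1250;  687^6 ≡ 682;  687^9 ≡ 1711;  687^18 ≡ 1296;  687^97 ≡ 1746;  687^194 ≡ 1.
Smallest exponent giving 1 is 194.

194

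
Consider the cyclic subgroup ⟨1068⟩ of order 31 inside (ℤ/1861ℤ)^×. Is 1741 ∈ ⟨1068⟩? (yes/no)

1741 ∈ ⟨1068⟩ iff 1741^31 ≡ 1 (mod 1861), since |⟨1068⟩| = 31.
1741^31 mod 1861 = 191.
Since 191 ≠ 1, 1741 does not lie in the subgroup.

no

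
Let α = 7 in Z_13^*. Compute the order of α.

The order of 7 must divide p − 1 = 12 = 2^2 · 3.
Divisors: 1, 2, 3, 4, 6, 12.
Check each in increasing order: 7^1 ≡ 7;  7^2 ≡ 10;  7^3 ≡ 5;  7^4 ≡ 9;  7^6 ≡ 12;  7^12 ≡ 1.
Smallest exponent giving 1 is 12.

12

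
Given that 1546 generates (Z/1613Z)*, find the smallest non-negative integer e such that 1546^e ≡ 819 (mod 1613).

Baby-step giant-step with m = ceil(sqrt(1612)) = 41.
Baby table (1546^j mod 1613 for j=0..40):
  0:1  1:1546  2:1263  3:868  4:1525  5:1057  6:153  7:1040
  8:1292  9:538  10:1053  11:421  12:827  13:1046  14:890  15:51
  16:1422  17:1506  18:717  19:351  20:678  21:1351  22:1424  23:1372
  24:17  25:474  26:502  27:239  28:117  29:226  30:988  31:1550
  32:995  33:1081  34:158  35:705  36:1155  37:39  38:613  39:867
  40:1592
Giant step factor: 1546^(-41) ≡ 1198 (mod 1613).
Scan 819·1198^i mod 1613 for i = 0, 1, …:
  i=0: 819   i=1: 458   i=2: 264   i=3: 124
  i=4: 156   i=5: 1393   i=6: 972   i=7: 1483
  i=8: 721   i=9: 803     …   i=20: 222
  i=21: 1424
Match at i=21, j=22: e = 21·41 + 22 = 883.

883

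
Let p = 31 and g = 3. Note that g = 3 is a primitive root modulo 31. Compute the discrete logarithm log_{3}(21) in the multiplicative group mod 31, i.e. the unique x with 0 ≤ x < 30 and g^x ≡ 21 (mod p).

29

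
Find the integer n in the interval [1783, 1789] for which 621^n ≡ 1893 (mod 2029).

1784

Compute 621^1783 mod 2029 = 1787, then multiply by 621 repeatedly:
  621^1783=1787  621^1784=1893
Found 1893 at exponent 1784.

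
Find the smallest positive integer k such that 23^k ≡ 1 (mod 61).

The order of 23 must divide p − 1 = 60 = 2^2 · 3 · 5.
Divisors: 1, 2, 3, 4, 5, 6, 10, 12, 15, 20, 30, 60.
Check each in increasing order: 23^1 ≡ 23;  23^2 ≡ 41;  23^3 ≡ 28;  23^4 ≡ 34;  23^5 ≡ 50;  23^6 ≡ 52;  23^10 ≡ 60;  23^12 ≡ 20;  23^15 ≡ 11;  23^20 ≡ 1.
Smallest exponent giving 1 is 20.

20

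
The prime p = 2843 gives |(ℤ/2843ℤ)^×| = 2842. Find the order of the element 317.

The order of 317 must divide p − 1 = 2842 = 2 · 7^2 · 29.
Divisors: 1, 2, 7, 14, 29, 49, 58, 98, 203, 406, 1421, 2842.
Check each in increasing order: 317^1 ≡ 317;  317^2 ≡ 984;  317^7 ≡ 1394;  317^14 ≡ 1467;  317^29 ≡ 247;  317^49 ≡ 2238;  317^58 ≡ 1306;  317^98 ≡ 2121;  317^203 ≡ 1939;  317^406 ≡ 1275;  317^1421 ≡ 1.
Smallest exponent giving 1 is 1421.

1421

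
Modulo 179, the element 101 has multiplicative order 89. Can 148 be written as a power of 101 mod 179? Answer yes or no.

no

148 ∈ ⟨101⟩ iff 148^89 ≡ 1 (mod 179), since |⟨101⟩| = 89.
148^89 mod 179 = 178.
Since 178 ≠ 1, 148 does not lie in the subgroup.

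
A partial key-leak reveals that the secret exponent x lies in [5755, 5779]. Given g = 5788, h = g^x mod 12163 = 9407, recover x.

Compute 5788^5755 mod 12163 = 2760, then multiply by 5788 repeatedly:
  5788^5755=2760  5788^5756=4861  5788^5757=2449  5788^5758=4917  5788^5759=10339
  5788^5760=172  5788^5761=10333  5788^5762=1933  5788^5763=10407  5788^5764=4540
  5788^5765=5440  5788^5766=8876  5788^5767=9939  5788^5768=8105  5788^5769=11212
  5788^5770=5451  5788^5771=11729  5788^5772=5749  5788^5773=9407
Found 9407 at exponent 5773.

5773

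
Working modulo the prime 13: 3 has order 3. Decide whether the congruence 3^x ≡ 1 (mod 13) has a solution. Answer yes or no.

⟨3⟩ has order 3; its elements mod 13 are {1, 3, 9}.
1 is in this set.

yes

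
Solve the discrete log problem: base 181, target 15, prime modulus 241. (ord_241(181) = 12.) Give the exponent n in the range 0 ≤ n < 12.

8

Successive powers of 181 modulo 241:
  181^0=1  181^1=181  181^2=226  181^3=177  181^4=225  181^5=237
  181^6=240  181^7=60  181^8=15
So 181^8 ≡ 15 (mod 241), giving n = 8.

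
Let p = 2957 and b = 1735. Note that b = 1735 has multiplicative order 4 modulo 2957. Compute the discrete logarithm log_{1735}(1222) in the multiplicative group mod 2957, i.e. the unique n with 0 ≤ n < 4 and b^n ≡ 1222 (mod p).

3

Successive powers of 1735 modulo 2957:
  1735^0=1  1735^1=1735  1735^2=2956  1735^3=1222
So 1735^3 ≡ 1222 (mod 2957), giving n = 3.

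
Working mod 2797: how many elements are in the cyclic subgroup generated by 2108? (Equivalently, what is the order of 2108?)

466

The order of 2108 must divide p − 1 = 2796 = 2^2 · 3 · 233.
Divisors: 1, 2, 3, 4, 6, 12, 233, 466, 699, 932, 1398, 2796.
Check each in increasing order: 2108^1 ≡ 2108;  2108^2 ≡ 2028;  2108^3 ≡ 1208;  2108^4 ≡ 1194;  2108^6 ≡ 2027;  2108^12 ≡ 2733;  2108^233 ≡ 2796;  2108^466 ≡ 1.
Smallest exponent giving 1 is 466.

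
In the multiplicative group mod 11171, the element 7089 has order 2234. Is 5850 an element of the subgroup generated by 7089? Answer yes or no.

yes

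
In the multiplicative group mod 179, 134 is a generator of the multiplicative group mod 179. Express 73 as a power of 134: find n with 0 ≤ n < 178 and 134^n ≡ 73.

117

Baby-step giant-step with m = ceil(sqrt(178)) = 14.
Baby table (134^j mod 179 for j=0..13):
  0:1  1:134  2:56  3:165  4:93  5:111  6:17  7:130
  8:57  9:120  10:149  11:97  12:110  13:62
Giant step factor: 134^(-14) ≡ 75 (mod 179).
Scan 73·75^i mod 179 for i = 0, 1, …:
  i=0: 73   i=1: 105   i=2: 178   i=3: 104
  i=4: 103   i=5: 28   i=6: 131   i=7: 159
  i=8: 111
Match at i=8, j=5: n = 8·14 + 5 = 117.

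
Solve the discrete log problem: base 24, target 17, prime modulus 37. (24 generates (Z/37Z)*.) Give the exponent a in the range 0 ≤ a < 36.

35

Successive powers of 24 modulo 37:
  24^0=1  24^1=24  24^2=21  24^3=23  24^4=34  24^5=2
  24^6=11  24^7=5  24^8=9  24^9=31  24^10=4  24^11=22
  24^12=10  24^13=18  24^14=25  24^15=8  24^16=7  24^17=20
  24^18=36  24^19=13  24^20=16  24^21=14  24^22=3  24^23=35
  24^24=26  24^25=32  24^26=28  24^27=6  24^28=33  24^29=15
  24^30=27  24^31=19  24^32=12  24^33=29  24^34=30  24^35=17
So 24^35 ≡ 17 (mod 37), giving a = 35.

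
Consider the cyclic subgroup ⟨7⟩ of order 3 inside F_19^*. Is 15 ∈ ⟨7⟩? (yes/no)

⟨7⟩ has order 3; its elements mod 19 are {1, 7, 11}.
15 is not in this set.

no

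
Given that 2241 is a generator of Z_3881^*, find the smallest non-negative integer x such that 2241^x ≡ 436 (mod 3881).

Baby-step giant-step with m = ceil(sqrt(3880)) = 63.
Baby table (2241^j mod 3881 for j=0..62):
  0:1  1:2241  2:67  3:2669  4:608  5:297  6:1926  7:494
  8:969  9:2050  10:2827  11:1515  12:3121  13:599  14:3414  15:1323
  16:3640  17:3259  18:3258  19:1017  20:950  21:2162  22:1554  23:1257
  24:3212  25:2718  26:1749  27:3580  28:753  29:3119  30:3879  31:3280
  32:3747  33:2424  34:2665  35:3287  36:29  37:2893  38:1943  39:3662
  40:2108  41:851  42:1520  43:2683  44:934  45:1235  46:482  47:1244
  48:1246  49:1847  50:1981  51:3438  52:773  53:1367  54:1338  55:2326
  56:383  57:602  58:2375  59:1524  60:4  61:1202  62:268
Giant step factor: 2241^(-63) ≡ 1493 (mod 3881).
Scan 436·1493^i mod 3881 for i = 0, 1, …:
  i=0: 436   i=1: 2821   i=2: 868   i=3: 3551
  i=4: 197   i=5: 3046   i=6: 3027   i=7: 1827
  i=8: 3249   i=9: 3388     …   i=49: 1411
  i=50: 3121
Match at i=50, j=12: x = 50·63 + 12 = 3162.

3162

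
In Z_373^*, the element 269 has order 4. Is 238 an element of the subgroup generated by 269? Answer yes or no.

238 ∈ ⟨269⟩ iff 238^4 ≡ 1 (mod 373), since |⟨269⟩| = 4.
238^4 mod 373 = 93.
Since 93 ≠ 1, 238 does not lie in the subgroup.

no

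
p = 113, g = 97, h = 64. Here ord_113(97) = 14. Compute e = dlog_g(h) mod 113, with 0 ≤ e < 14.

Successive powers of 97 modulo 113:
  97^0=1  97^1=97  97^2=30  97^3=85  97^4=109  97^5=64
So 97^5 ≡ 64 (mod 113), giving e = 5.

5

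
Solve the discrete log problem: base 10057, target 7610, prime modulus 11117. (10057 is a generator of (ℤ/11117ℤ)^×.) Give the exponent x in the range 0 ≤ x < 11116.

2618

Baby-step giant-step with m = ceil(sqrt(11116)) = 106.
Baby table (10057^j mod 11117 for j=0..105):
  0:1  1:10057  2:783  3:3795  4:1654  5:3246  6:5510  7:6942
  8:934  9:10490  10:8717  11:9324  12:10690  13:7940  14:10286  15:2617
  16:5230  17:3583  18:4034  19:4005  20:1394  21:921  22:2036  23:9655
  24:4457  25:305  26:10210  27:5358  28:1307  29:4205  30:617  31:1883
  32:5080  33:6945  34:8871  35:1722  36:8985  37:3169  38:9311  39:2236
  40:8878  41:5419  42:3349  43:7500  44:9772  45:2724  46:2980  47:9545
  48:9887  49:3111  50:4089  51:1290  52:11108  53:9540  54:4070  55:10313
  56:7348  57:4137  58:5995  59:4224  60:2711  61:5643  62:10483  63:5020
  64:3843  65:6359  66:7479  67:9798  68:8515  69:1104  70:8162  71:8423
  72:9688  73:2828  74:3910  75:2041  76:4355  77:8372  78:8163  79:7363
  80:10471  81:6623  82:5564  83:5287  84:9865  85:4197  86:9097  87:6736
  88:8071  89:4830  90:5137  91:2110  92:9034  93:6814  94:3210  95:10319
  96:988  97:8835  98:6531  99:3031  100:11070  101:5352  102:7667  103:10624
  104:81  105:3076
Giant step factor: 10057^(-106) ≡ 6262 (mod 11117).
Scan 7610·6262^i mod 11117 for i = 0, 1, …:
  i=0: 7610   i=1: 6358   i=2: 3819   i=3: 1911
  i=4: 4790   i=5: 1314   i=6: 1688   i=7: 9106
  i=8: 2679   i=9: 345     …   i=23: 8128
  i=24: 3910
Match at i=24, j=74: x = 24·106 + 74 = 2618.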